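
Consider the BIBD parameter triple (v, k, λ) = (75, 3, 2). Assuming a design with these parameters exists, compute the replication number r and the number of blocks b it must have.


Any 2-(v, k, λ) BIBD satisfies two necessary conditions:
  (i)  Each point sits in r blocks, and counting incidences through any fixed point gives r(k − 1) = λ(v − 1), so r = λ(v − 1)/(k − 1).
  (ii) Total incidences bk = vr, so b = vr/k.
Step 1: r = λ(v − 1)/(k − 1) = 2·(75 − 1)/(3 − 1) = 2·74/2 = 148/2 = 74.
Step 2: b = vr/k = 75·74/3 = 5550/3 = 1850.
Check integrality: r = 74 ∈ Z ✓, b = 1850 ∈ Z ✓.
(These identities are necessary conditions: they determine r and b for any design with these parameters, but do not by themselves prove that one exists.)

r = 74, b = 1850.


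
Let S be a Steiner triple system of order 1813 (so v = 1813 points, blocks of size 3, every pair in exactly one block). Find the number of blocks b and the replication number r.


An STS(v) is a 2-(v, 3, 1) BIBD: block size k = 3, λ = 1.
Replication: r(k − 1) = λ(v − 1) ⇒ r·2 = 1813 − 1 = 1812 ⇒ r = 906.
Block count: b = v(v − 1)/6 = 1813·1812/6 = 3285156/6 = 547526.

r = 906, b = 547526.


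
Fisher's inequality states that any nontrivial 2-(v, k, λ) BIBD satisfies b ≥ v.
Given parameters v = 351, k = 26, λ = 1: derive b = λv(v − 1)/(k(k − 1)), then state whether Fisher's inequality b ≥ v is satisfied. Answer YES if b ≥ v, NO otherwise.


r = λ(v − 1)/(k − 1) = 1·350/25 = 14.
b = vr/k = 351·14/26 = 189.
Fisher's inequality: b ≥ v ⇔ 189 ≥ 351? NO.

NO


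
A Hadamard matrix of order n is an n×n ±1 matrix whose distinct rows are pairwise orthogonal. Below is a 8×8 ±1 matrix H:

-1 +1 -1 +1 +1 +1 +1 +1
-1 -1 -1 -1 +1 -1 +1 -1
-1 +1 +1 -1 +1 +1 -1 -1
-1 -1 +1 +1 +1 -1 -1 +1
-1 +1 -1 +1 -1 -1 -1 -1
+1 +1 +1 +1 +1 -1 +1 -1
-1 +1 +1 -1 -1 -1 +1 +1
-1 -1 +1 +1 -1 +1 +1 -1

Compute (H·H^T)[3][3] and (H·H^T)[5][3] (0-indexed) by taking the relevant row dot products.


Row 3 of H: [-1, -1, 1, 1, 1, -1, -1, 1].
Row 5 of H: [1, 1, 1, 1, 1, -1, 1, -1].
(H·H^T)[3][3] = Σ_j H[3][j]·H[3][j] = (-1)² + (-1)² + (1)² + (1)² + (1)² + (-1)² + (-1)² + (1)² = 1 + 1 + 1 + 1 + 1 + 1 + 1 + 1 = 8.
(H·H^T)[5][3] = Σ_j H[5][j]·H[3][j] = (1)·(-1) + (1)·(-1) + (1)·(1) + (1)·(1) + (1)·(1) + (-1)·(-1) + (1)·(-1) + (-1)·(1) = -1 + -1 + 1 + 1 + 1 + 1 + -1 + -1 = 0.
So rows 5 and 3 are orthogonal; the diagonal entry equals n = 8.

(3,3) entry = 8; (5,3) entry = 0.


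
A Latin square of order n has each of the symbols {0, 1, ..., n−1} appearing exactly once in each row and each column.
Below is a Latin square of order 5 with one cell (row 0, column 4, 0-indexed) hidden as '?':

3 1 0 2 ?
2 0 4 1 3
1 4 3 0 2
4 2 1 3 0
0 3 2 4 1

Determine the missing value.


Row 0 contains symbols [0, 1, 2, 3] — missing [4].
Column 4 contains symbols [0, 1, 2, 3] — missing [4].
The missing symbol must appear in both missing sets; intersection = [4].
Therefore the hidden value is 4.

Missing value = 4.


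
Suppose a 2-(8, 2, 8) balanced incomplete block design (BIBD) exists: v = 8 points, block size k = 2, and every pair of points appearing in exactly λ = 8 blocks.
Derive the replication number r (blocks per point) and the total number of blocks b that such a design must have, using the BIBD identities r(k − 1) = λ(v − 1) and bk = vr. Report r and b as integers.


Any 2-(v, k, λ) BIBD satisfies two necessary conditions:
  (i)  Each point sits in r blocks, and counting incidences through any fixed point gives r(k − 1) = λ(v − 1), so r = λ(v − 1)/(k − 1).
  (ii) Total incidences bk = vr, so b = vr/k.
Step 1: r = λ(v − 1)/(k − 1) = 8·(8 − 1)/(2 − 1) = 8·7/1 = 56/1 = 56.
Step 2: b = vr/k = 8·56/2 = 448/2 = 224.
Check integrality: r = 56 ∈ Z ✓, b = 224 ∈ Z ✓.
(These identities are necessary conditions: they determine r and b for any design with these parameters, but do not by themselves prove that one exists.)

r = 56, b = 224.


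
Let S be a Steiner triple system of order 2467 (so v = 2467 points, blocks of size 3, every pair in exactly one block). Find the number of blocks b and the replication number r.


An STS(v) is a 2-(v, 3, 1) BIBD: block size k = 3, λ = 1.
Replication: r(k − 1) = λ(v − 1) ⇒ r·2 = 2467 − 1 = 2466 ⇒ r = 1233.
Block count: bk = vr ⇒ b·3 = 2467·1233 = 3041811 ⇒ b = 1013937.

r = 1233, b = 1013937.


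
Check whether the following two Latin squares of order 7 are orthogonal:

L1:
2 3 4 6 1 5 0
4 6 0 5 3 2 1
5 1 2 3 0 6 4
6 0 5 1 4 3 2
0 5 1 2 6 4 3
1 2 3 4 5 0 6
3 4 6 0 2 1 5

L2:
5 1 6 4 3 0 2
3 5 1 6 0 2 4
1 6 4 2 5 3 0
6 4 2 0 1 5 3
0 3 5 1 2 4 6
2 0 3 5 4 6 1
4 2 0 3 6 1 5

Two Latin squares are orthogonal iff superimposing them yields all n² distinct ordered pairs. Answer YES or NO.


Form the n² = 49 superimposed pairs (L1[i][j], L2[i][j]), row by row (rows and columns indexed from 0):
row 0: (2,5) (3,1) (4,6) (6,4) (1,3) (5,0) (0,2)
row 1: (4,3) (6,5) (0,1) (5,6) (3,0) (2,2) (1,4)
row 2: (5,1) (1,6) (2,4) (3,2) (0,5) (6,3) (4,0)
row 3: (6,6) (0,4) (5,2) (1,0) (4,1) (3,5) (2,3)
row 4: (0,0) (5,3) (1,5) (2,1) (6,2) (4,4) (3,6)
row 5: (1,2) (2,0) (3,3) (4,5) (5,4) (0,6) (6,1)
row 6: (3,4) (4,2) (6,0) (0,3) (2,6) (1,1) (5,5)
Orthogonality requires all 49 pairs distinct.
Check by first coordinate: for each symbol s of L1, list the L2 entries in the n cells where L1 = s; they must all differ.
  L1 = 0: L2 entries (in reading order) 2, 1, 5, 4, 0, 6, 3 — all 7 distinct ✓
  L1 = 1: L2 entries (in reading order) 3, 4, 6, 0, 5, 2, 1 — all 7 distinct ✓
  L1 = 2: L2 entries (in reading order) 5, 2, 4, 3, 1, 0, 6 — all 7 distinct ✓
  L1 = 3: L2 entries (in reading order) 1, 0, 2, 5, 6, 3, 4 — all 7 distinct ✓
  L1 = 4: L2 entries (in reading order) 6, 3, 0, 1, 4, 5, 2 — all 7 distinct ✓
  L1 = 5: L2 entries (in reading order) 0, 6, 1, 2, 3, 4, 5 — all 7 distinct ✓
  L1 = 6: L2 entries (in reading order) 4, 5, 3, 6, 2, 1, 0 — all 7 distinct ✓
Every symbol of L1 meets every symbol of L2 exactly once, so all 49 pairs are distinct (49 of 49).
Conclusion: YES.

YES


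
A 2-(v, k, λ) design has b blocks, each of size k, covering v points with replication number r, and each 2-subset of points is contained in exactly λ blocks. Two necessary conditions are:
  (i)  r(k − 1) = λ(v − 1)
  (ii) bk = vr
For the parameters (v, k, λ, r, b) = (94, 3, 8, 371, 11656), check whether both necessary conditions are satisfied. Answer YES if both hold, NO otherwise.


Condition (i): r(k − 1) = 371·2 = 742; λ(v − 1) = 8·93 = 744. Match? NO.
Condition (ii): bk = 11656·3 = 34968; vr = 94·371 = 34874. Match? NO.
Both conditions hold? NO.

NO


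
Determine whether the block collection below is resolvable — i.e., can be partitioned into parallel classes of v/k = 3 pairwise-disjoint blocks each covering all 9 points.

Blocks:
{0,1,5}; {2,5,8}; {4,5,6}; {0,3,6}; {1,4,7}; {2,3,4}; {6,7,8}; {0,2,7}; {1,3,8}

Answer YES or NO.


v = 9, block size k = 3, number of blocks = 9.
For resolvability, blocks must partition into parallel classes of size v/k = 3.
Total blocks must therefore be a multiple of 3: 9 = 3·3 + 0 ⇒ divisible ✓.
Greedy packing gives 3 candidate class(es). Each should be a full parallel class (size 3, covers all 9 points).
  Class 1 (3 blocks): {0,1,5}; {2,3,4}; {6,7,8}. Points covered: [0, 1, 2, 3, 4, 5, 6, 7, 8].
  Class 2 (3 blocks): {2,5,8}; {0,3,6}; {1,4,7}. Points covered: [0, 1, 2, 3, 4, 5, 6, 7, 8].
  Class 3 (3 blocks): {4,5,6}; {0,2,7}; {1,3,8}. Points covered: [0, 1, 2, 3, 4, 5, 6, 7, 8].
All classes full (size 3)? YES. All classes cover every point? YES.
Resolvable? YES.

YES


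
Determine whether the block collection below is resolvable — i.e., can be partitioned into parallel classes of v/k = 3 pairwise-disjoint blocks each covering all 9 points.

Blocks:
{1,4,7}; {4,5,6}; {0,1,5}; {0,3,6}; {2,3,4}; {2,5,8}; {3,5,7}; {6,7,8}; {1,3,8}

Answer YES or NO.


v = 9, block size k = 3, number of blocks = 9.
For resolvability, blocks must partition into parallel classes of size v/k = 3.
Total blocks must therefore be a multiple of 3: 9 = 3·3 + 0 ⇒ divisible ✓.
Consider block {4,5,6}. The only other block(s) in the collection disjoint from it are {1,3,8} — just 1 block(s). Any parallel class containing {4,5,6} would need 2 other blocks each disjoint from it, so no parallel class of size 3 can contain {4,5,6}.
Since every block must belong to some parallel class in a resolution, the collection cannot be partitioned into parallel classes.
Resolvable? NO.

NO


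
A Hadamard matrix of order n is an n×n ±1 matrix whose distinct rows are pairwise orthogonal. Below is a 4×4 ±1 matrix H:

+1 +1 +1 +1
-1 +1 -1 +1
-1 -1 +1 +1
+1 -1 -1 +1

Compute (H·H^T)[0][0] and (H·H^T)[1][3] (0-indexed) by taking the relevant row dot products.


Row 0 of H: [1, 1, 1, 1].
Row 1 of H: [-1, 1, -1, 1].
Row 3 of H: [1, -1, -1, 1].
(H·H^T)[0][0] = Σ_j H[0][j]·H[0][j] = (1)² + (1)² + (1)² + (1)² = 1 + 1 + 1 + 1 = 4.
(H·H^T)[1][3] = Σ_j H[1][j]·H[3][j] = (-1)·(1) + (1)·(-1) + (-1)·(-1) + (1)·(1) = -1 + -1 + 1 + 1 = 0.
So rows 1 and 3 are orthogonal; the diagonal entry equals n = 4.

(0,0) entry = 4; (1,3) entry = 0.


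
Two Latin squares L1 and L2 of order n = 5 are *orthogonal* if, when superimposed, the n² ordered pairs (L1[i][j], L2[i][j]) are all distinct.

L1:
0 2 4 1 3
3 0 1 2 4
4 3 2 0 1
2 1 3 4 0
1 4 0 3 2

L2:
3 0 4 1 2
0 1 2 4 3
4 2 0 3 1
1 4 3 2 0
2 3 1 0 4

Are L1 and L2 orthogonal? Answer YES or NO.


Form the n² = 25 superimposed pairs (L1[i][j], L2[i][j]), row by row (rows and columns indexed from 0):
row 0: (0,3) (2,0) (4,4) (1,1) (3,2)
row 1: (3,0) (0,1) (1,2) (2,4) (4,3)
row 2: (4,4) (3,2) (2,0) (0,3) (1,1)
row 3: (2,1) (1,4) (3,3) (4,2) (0,0)
row 4: (1,2) (4,3) (0,1) (3,0) (2,4)
Orthogonality requires all 25 pairs distinct.
But the pair (4,4) repeats: cell (0,2) has L1 = 4, L2 = 4, and cell (2,0) has L1 = 4, L2 = 4.
A repeated pair means some other pair never occurs (only 15 distinct pairs out of 25), so the squares are not orthogonal.
Conclusion: NO.

NO


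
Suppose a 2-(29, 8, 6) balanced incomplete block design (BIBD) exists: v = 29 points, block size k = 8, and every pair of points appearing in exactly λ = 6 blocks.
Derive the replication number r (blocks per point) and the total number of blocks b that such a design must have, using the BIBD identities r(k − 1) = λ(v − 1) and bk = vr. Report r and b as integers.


Any 2-(v, k, λ) BIBD satisfies two necessary conditions:
  (i)  Each point sits in r blocks, and counting incidences through any fixed point gives r(k − 1) = λ(v − 1), so r = λ(v − 1)/(k − 1).
  (ii) Total incidences bk = vr, so b = vr/k.
Step 1: r = λ(v − 1)/(k − 1) = 6·(29 − 1)/(8 − 1) = 6·28/7 = 168/7 = 24.
Step 2: b = vr/k = 29·24/8 = 696/8 = 87.
Check integrality: r = 24 ∈ Z ✓, b = 87 ∈ Z ✓.
(These identities are necessary conditions: they determine r and b for any design with these parameters, but do not by themselves prove that one exists.)

r = 24, b = 87.


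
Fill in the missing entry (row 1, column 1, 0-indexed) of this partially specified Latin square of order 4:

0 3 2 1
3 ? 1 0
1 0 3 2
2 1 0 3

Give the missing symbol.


Row 1 contains symbols [0, 1, 3] — missing [2].
Column 1 contains symbols [0, 1, 3] — missing [2].
The missing symbol must appear in both missing sets; intersection = [2].
Therefore the hidden value is 2.

Missing value = 2.


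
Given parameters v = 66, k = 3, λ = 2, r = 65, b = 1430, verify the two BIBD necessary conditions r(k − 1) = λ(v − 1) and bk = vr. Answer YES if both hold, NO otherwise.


Condition (i): r(k − 1) = 65·2 = 130; λ(v − 1) = 2·65 = 130. Match? YES.
Condition (ii): bk = 1430·3 = 4290; vr = 66·65 = 4290. Match? YES.
Both conditions hold? YES.

YES


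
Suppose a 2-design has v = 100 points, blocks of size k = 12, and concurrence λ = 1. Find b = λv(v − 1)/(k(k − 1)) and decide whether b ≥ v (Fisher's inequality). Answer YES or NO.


b = λv(v − 1)/(k(k − 1)) = 1·100·99/(12·11) = 9900/132 = 75.
Compare with v = 100: b < v, so Fisher's inequality fails.

NO


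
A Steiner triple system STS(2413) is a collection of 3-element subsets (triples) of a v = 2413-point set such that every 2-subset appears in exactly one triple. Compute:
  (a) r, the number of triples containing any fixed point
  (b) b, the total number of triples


An STS(v) is a 2-(v, 3, 1) BIBD: block size k = 3, λ = 1.
Replication: r(k − 1) = λ(v − 1) ⇒ r·2 = 2413 − 1 = 2412 ⇒ r = 1206.
Block count: bk = vr ⇒ b·3 = 2413·1206 = 2910078 ⇒ b = 970026.
(Check via b = v(v − 1)/6 = 2413·2412/6 = 5820156/6 = 970026.)

r = 1206, b = 970026.


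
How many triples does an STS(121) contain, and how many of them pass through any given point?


An STS(v) is a 2-(v, 3, 1) BIBD: block size k = 3, λ = 1.
Replication: r(k − 1) = λ(v − 1) ⇒ r·2 = 121 − 1 = 120 ⇒ r = 60.
Block count: b = v(v − 1)/6 = 121·120/6 = 14520/6 = 2420.

r = 60, b = 2420.


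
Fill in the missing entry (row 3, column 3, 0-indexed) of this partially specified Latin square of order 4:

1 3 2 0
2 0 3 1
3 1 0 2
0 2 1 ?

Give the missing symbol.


Row 3 contains symbols [0, 1, 2] — missing [3].
Column 3 contains symbols [0, 1, 2] — missing [3].
The missing symbol must appear in both missing sets; intersection = [3].
Therefore the hidden value is 3.

Missing value = 3.


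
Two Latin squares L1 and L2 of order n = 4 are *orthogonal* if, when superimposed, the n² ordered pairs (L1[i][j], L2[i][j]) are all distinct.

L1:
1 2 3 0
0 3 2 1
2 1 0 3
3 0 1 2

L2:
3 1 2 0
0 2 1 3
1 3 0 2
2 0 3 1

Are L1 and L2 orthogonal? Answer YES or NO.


Form the n² = 16 superimposed pairs (L1[i][j], L2[i][j]), row by row (rows and columns indexed from 0):
row 0: (1,3) (2,1) (3,2) (0,0)
row 1: (0,0) (3,2) (2,1) (1,3)
row 2: (2,1) (1,3) (0,0) (3,2)
row 3: (3,2) (0,0) (1,3) (2,1)
Orthogonality requires all 16 pairs distinct.
But the pair (0,0) repeats: cell (0,3) has L1 = 0, L2 = 0, and cell (1,0) has L1 = 0, L2 = 0.
A repeated pair means some other pair never occurs (only 4 distinct pairs out of 16), so the squares are not orthogonal.
Conclusion: NO.

NO


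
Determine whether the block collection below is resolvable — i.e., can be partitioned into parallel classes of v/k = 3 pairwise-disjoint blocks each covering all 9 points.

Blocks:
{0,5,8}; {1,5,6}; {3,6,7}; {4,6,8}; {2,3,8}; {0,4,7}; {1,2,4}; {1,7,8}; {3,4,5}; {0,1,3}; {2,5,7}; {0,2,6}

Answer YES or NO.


v = 9, block size k = 3, number of blocks = 12.
For resolvability, blocks must partition into parallel classes of size v/k = 3.
Total blocks must therefore be a multiple of 3: 12 = 3·4 + 0 ⇒ divisible ✓.
Greedy packing gives 4 candidate class(es). Each should be a full parallel class (size 3, covers all 9 points).
  Class 1 (3 blocks): {0,5,8}; {3,6,7}; {1,2,4}. Points covered: [0, 1, 2, 3, 4, 5, 6, 7, 8].
  Class 2 (3 blocks): {1,5,6}; {2,3,8}; {0,4,7}. Points covered: [0, 1, 2, 3, 4, 5, 6, 7, 8].
  Class 3 (3 blocks): {4,6,8}; {0,1,3}; {2,5,7}. Points covered: [0, 1, 2, 3, 4, 5, 6, 7, 8].
  Class 4 (3 blocks): {1,7,8}; {3,4,5}; {0,2,6}. Points covered: [0, 1, 2, 3, 4, 5, 6, 7, 8].
All classes full (size 3)? YES. All classes cover every point? YES.
Resolvable? YES.

YES


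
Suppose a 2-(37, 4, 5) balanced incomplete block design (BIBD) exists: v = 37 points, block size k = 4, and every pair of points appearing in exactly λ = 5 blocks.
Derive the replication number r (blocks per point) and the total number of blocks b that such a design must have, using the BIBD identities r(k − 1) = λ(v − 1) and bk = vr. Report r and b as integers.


Any 2-(v, k, λ) BIBD satisfies two necessary conditions:
  (i)  Each point sits in r blocks, and counting incidences through any fixed point gives r(k − 1) = λ(v − 1), so r = λ(v − 1)/(k − 1).
  (ii) Total incidences bk = vr, so b = vr/k.
Step 1: r = λ(v − 1)/(k − 1) = 5·(37 − 1)/(4 − 1) = 5·36/3 = 180/3 = 60.
Step 2: b = vr/k = 37·60/4 = 2220/4 = 555.
Check integrality: r = 60 ∈ Z ✓, b = 555 ∈ Z ✓.
(These identities are necessary conditions: they determine r and b for any design with these parameters, but do not by themselves prove that one exists.)

r = 60, b = 555.


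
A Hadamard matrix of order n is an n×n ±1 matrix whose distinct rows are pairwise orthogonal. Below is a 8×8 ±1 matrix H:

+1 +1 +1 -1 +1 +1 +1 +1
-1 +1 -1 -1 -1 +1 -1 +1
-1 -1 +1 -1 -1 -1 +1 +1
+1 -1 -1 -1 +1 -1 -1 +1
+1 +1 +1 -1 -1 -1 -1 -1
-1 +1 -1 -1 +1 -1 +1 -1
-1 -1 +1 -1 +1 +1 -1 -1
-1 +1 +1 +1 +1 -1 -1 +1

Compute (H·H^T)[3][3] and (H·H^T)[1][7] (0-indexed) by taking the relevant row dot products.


Row 1 of H: [-1, 1, -1, -1, -1, 1, -1, 1].
Row 3 of H: [1, -1, -1, -1, 1, -1, -1, 1].
Row 7 of H: [-1, 1, 1, 1, 1, -1, -1, 1].
(H·H^T)[3][3] = Σ_j H[3][j]·H[3][j] = (1)² + (-1)² + (-1)² + (-1)² + (1)² + (-1)² + (-1)² + (1)² = 1 + 1 + 1 + 1 + 1 + 1 + 1 + 1 = 8.
(H·H^T)[1][7] = Σ_j H[1][j]·H[7][j] = (-1)·(-1) + (1)·(1) + (-1)·(1) + (-1)·(1) + (-1)·(1) + (1)·(-1) + (-1)·(-1) + (1)·(1) = 1 + 1 + -1 + -1 + -1 + -1 + 1 + 1 = 0.
So rows 1 and 7 are orthogonal; the diagonal entry equals n = 8.

(3,3) entry = 8; (1,7) entry = 0.


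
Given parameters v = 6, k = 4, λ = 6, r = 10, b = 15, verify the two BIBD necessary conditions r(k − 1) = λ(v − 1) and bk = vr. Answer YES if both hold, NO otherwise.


Condition (i): r(k − 1) = 10·3 = 30; λ(v − 1) = 6·5 = 30. Match? YES.
Condition (ii): bk = 15·4 = 60; vr = 6·10 = 60. Match? YES.
Both conditions hold? YES.

YES


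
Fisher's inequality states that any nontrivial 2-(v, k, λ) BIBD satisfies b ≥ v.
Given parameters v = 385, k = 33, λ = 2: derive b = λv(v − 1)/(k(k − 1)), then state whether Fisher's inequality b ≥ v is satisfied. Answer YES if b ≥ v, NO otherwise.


r = λ(v − 1)/(k − 1) = 2·384/32 = 24.
b = vr/k = 385·24/33 = 280.
Fisher's inequality: b ≥ v ⇔ 280 ≥ 385? NO.

NO


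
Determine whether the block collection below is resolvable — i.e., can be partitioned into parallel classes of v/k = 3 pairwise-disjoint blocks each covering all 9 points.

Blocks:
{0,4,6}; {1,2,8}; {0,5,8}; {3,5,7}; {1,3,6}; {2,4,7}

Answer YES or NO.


v = 9, block size k = 3, number of blocks = 6.
For resolvability, blocks must partition into parallel classes of size v/k = 3.
Total blocks must therefore be a multiple of 3: 6 = 3·2 + 0 ⇒ divisible ✓.
Greedy packing gives 2 candidate class(es). Each should be a full parallel class (size 3, covers all 9 points).
  Class 1 (3 blocks): {0,4,6}; {1,2,8}; {3,5,7}. Points covered: [0, 1, 2, 3, 4, 5, 6, 7, 8].
  Class 2 (3 blocks): {0,5,8}; {1,3,6}; {2,4,7}. Points covered: [0, 1, 2, 3, 4, 5, 6, 7, 8].
All classes full (size 3)? YES. All classes cover every point? YES.
Resolvable? YES.

YES


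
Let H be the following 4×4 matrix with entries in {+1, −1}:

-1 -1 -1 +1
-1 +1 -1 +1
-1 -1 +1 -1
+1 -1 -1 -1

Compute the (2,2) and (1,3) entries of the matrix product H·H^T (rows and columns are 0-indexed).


Row 1 of H: [-1, 1, -1, 1].
Row 2 of H: [-1, -1, 1, -1].
Row 3 of H: [1, -1, -1, -1].
(H·H^T)[2][2] = Σ_j H[2][j]·H[2][j] = (-1)² + (-1)² + (1)² + (-1)² = 1 + 1 + 1 + 1 = 4.
(H·H^T)[1][3] = Σ_j H[1][j]·H[3][j] = (-1)·(1) + (1)·(-1) + (-1)·(-1) + (1)·(-1) = -1 + -1 + 1 + -1 = -2.
Rows 1 and 3 are not orthogonal (dot product = -2 ≠ 0), so H is not a Hadamard matrix.

(2,2) entry = 4; (1,3) entry = -2.


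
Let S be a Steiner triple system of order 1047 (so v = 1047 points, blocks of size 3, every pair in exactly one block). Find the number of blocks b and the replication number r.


An STS(v) is a 2-(v, 3, 1) BIBD: block size k = 3, λ = 1.
Replication: r(k − 1) = λ(v − 1) ⇒ r·2 = 1047 − 1 = 1046 ⇒ r = 523.
Block count: b = v(v − 1)/6 = 1047·1046/6 = 1095162/6 = 182527.

r = 523, b = 182527.


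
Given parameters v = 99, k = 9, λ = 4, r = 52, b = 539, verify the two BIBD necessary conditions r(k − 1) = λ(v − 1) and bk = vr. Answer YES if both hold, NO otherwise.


Condition (i): r(k − 1) = 52·8 = 416; λ(v − 1) = 4·98 = 392. Match? NO.
Condition (ii): bk = 539·9 = 4851; vr = 99·52 = 5148. Match? NO.
Both conditions hold? NO.

NO


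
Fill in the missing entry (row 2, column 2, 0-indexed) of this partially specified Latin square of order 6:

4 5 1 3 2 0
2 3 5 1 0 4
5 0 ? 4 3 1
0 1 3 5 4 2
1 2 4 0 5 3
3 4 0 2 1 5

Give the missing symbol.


Row 2 contains symbols [0, 1, 3, 4, 5] — missing [2].
Column 2 contains symbols [0, 1, 3, 4, 5] — missing [2].
The missing symbol must appear in both missing sets; intersection = [2].
Therefore the hidden value is 2.

Missing value = 2.


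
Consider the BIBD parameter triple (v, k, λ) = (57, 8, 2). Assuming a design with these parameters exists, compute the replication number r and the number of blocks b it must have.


Any 2-(v, k, λ) BIBD satisfies two necessary conditions:
  (i)  Each point sits in r blocks, and counting incidences through any fixed point gives r(k − 1) = λ(v − 1), so r = λ(v − 1)/(k − 1).
  (ii) Total incidences bk = vr, so b = vr/k.
Step 1: r = λ(v − 1)/(k − 1) = 2·(57 − 1)/(8 − 1) = 2·56/7 = 112/7 = 16.
Step 2: b = vr/k = 57·16/8 = 912/8 = 114.
Check integrality: r = 16 ∈ Z ✓, b = 114 ∈ Z ✓.
(These identities are necessary conditions: they determine r and b for any design with these parameters, but do not by themselves prove that one exists.)

r = 16, b = 114.


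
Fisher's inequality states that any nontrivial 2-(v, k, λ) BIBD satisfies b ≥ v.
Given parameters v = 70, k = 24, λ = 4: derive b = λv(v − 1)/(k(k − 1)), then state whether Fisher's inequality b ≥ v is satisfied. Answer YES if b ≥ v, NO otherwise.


b = λv(v − 1)/(k(k − 1)) = 4·70·69/(24·23) = 19320/552 = 35.
Compare with v = 70: b < v, so Fisher's inequality fails.

NO


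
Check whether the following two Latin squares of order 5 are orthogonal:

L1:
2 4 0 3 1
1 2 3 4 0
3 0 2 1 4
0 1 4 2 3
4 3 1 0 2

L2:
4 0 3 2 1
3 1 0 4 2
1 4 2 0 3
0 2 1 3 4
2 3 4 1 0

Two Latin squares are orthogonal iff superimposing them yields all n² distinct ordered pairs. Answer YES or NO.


Form the n² = 25 superimposed pairs (L1[i][j], L2[i][j]), row by row (rows and columns indexed from 0):
row 0: (2,4) (4,0) (0,3) (3,2) (1,1)
row 1: (1,3) (2,1) (3,0) (4,4) (0,2)
row 2: (3,1) (0,4) (2,2) (1,0) (4,3)
row 3: (0,0) (1,2) (4,1) (2,3) (3,4)
row 4: (4,2) (3,3) (1,4) (0,1) (2,0)
Orthogonality requires all 25 pairs distinct.
Check by first coordinate: for each symbol s of L1, list the L2 entries in the n cells where L1 = s; they must all differ.
  L1 = 0: L2 entries (in reading order) 3, 2, 4, 0, 1 — all 5 distinct ✓
  L1 = 1: L2 entries (in reading order) 1, 3, 0, 2, 4 — all 5 distinct ✓
  L1 = 2: L2 entries (in reading order) 4, 1, 2, 3, 0 — all 5 distinct ✓
  L1 = 3: L2 entries (in reading order) 2, 0, 1, 4, 3 — all 5 distinct ✓
  L1 = 4: L2 entries (in reading order) 0, 4, 3, 1, 2 — all 5 distinct ✓
Every symbol of L1 meets every symbol of L2 exactly once, so all 25 pairs are distinct (25 of 25).
Conclusion: YES.

YES


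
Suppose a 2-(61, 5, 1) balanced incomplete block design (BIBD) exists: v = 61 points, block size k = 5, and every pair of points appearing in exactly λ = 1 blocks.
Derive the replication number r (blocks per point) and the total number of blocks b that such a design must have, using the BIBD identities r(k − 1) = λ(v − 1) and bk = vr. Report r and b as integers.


Any 2-(v, k, λ) BIBD satisfies two necessary conditions:
  (i)  Each point sits in r blocks, and counting incidences through any fixed point gives r(k − 1) = λ(v − 1), so r = λ(v − 1)/(k − 1).
  (ii) Total incidences bk = vr, so b = vr/k.
Step 1: r = λ(v − 1)/(k − 1) = 1·(61 − 1)/(5 − 1) = 1·60/4 = 60/4 = 15.
Step 2: b = vr/k = 61·15/5 = 915/5 = 183.
Check integrality: r = 15 ∈ Z ✓, b = 183 ∈ Z ✓.
(These identities are necessary conditions: they determine r and b for any design with these parameters, but do not by themselves prove that one exists.)

r = 15, b = 183.


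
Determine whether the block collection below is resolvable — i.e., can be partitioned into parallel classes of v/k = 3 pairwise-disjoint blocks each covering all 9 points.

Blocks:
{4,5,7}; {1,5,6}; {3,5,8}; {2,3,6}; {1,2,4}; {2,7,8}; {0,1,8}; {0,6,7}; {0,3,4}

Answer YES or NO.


v = 9, block size k = 3, number of blocks = 9.
For resolvability, blocks must partition into parallel classes of size v/k = 3.
Total blocks must therefore be a multiple of 3: 9 = 3·3 + 0 ⇒ divisible ✓.
Greedy packing gives 3 candidate class(es). Each should be a full parallel class (size 3, covers all 9 points).
  Class 1 (3 blocks): {4,5,7}; {2,3,6}; {0,1,8}. Points covered: [0, 1, 2, 3, 4, 5, 6, 7, 8].
  Class 2 (3 blocks): {1,5,6}; {2,7,8}; {0,3,4}. Points covered: [0, 1, 2, 3, 4, 5, 6, 7, 8].
  Class 3 (3 blocks): {3,5,8}; {1,2,4}; {0,6,7}. Points covered: [0, 1, 2, 3, 4, 5, 6, 7, 8].
All classes full (size 3)? YES. All classes cover every point? YES.
Resolvable? YES.

YES


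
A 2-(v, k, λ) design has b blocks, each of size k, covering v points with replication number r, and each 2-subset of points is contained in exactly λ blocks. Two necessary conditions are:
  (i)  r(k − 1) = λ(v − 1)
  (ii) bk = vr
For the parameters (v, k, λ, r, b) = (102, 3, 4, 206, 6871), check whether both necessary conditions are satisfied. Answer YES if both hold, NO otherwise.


Condition (i): r(k − 1) = 206·2 = 412; λ(v − 1) = 4·101 = 404. Match? NO.
Condition (ii): bk = 6871·3 = 20613; vr = 102·206 = 21012. Match? NO.
Both conditions hold? NO.

NO


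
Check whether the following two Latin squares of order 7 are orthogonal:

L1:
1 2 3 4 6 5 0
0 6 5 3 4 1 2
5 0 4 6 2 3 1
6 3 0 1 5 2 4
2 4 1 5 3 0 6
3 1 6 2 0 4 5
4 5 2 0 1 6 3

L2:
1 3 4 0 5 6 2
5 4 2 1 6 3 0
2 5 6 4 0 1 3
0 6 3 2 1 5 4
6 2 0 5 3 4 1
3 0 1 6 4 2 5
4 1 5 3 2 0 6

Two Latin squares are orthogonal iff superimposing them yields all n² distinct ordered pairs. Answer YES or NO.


Form the n² = 49 superimposed pairs (L1[i][j], L2[i][j]), row by row (rows and columns indexed from 0):
row 0: (1,1) (2,3) (3,4) (4,0) (6,5) (5,6) (0,2)
row 1: (0,5) (6,4) (5,2) (3,1) (4,6) (1,3) (2,0)
row 2: (5,2) (0,5) (4,6) (6,4) (2,0) (3,1) (1,3)
row 3: (6,0) (3,6) (0,3) (1,2) (5,1) (2,5) (4,4)
row 4: (2,6) (4,2) (1,0) (5,5) (3,3) (0,4) (6,1)
row 5: (3,3) (1,0) (6,1) (2,6) (0,4) (4,2) (5,5)
row 6: (4,4) (5,1) (2,5) (0,3) (1,2) (6,0) (3,6)
Orthogonality requires all 49 pairs distinct.
But the pair (5,2) repeats: cell (1,2) has L1 = 5, L2 = 2, and cell (2,0) has L1 = 5, L2 = 2.
A repeated pair means some other pair never occurs (only 28 distinct pairs out of 49), so the squares are not orthogonal.
Conclusion: NO.

NO


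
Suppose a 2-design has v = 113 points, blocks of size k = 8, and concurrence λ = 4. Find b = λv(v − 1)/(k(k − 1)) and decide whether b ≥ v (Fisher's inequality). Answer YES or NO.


r = λ(v − 1)/(k − 1) = 4·112/7 = 64.
b = vr/k = 113·64/8 = 904.
Fisher's inequality: b ≥ v ⇔ 904 ≥ 113? YES.

YES


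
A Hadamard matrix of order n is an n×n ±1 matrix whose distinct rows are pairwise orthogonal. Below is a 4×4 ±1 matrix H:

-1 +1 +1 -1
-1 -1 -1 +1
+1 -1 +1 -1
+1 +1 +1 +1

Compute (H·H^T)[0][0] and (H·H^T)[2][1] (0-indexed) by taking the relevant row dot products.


Row 0 of H: [-1, 1, 1, -1].
Row 1 of H: [-1, -1, -1, 1].
Row 2 of H: [1, -1, 1, -1].
(H·H^T)[0][0] = Σ_j H[0][j]·H[0][j] = (-1)² + (1)² + (1)² + (-1)² = 1 + 1 + 1 + 1 = 4.
(H·H^T)[2][1] = Σ_j H[2][j]·H[1][j] = (1)·(-1) + (-1)·(-1) + (1)·(-1) + (-1)·(1) = -1 + 1 + -1 + -1 = -2.
Rows 2 and 1 are not orthogonal (dot product = -2 ≠ 0), so H is not a Hadamard matrix.

(0,0) entry = 4; (2,1) entry = -2.


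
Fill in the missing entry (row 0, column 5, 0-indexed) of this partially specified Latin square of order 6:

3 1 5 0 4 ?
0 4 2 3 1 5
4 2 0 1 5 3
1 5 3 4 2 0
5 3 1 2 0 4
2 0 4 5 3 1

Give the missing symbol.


Row 0 contains symbols [0, 1, 3, 4, 5] — missing [2].
Column 5 contains symbols [0, 1, 3, 4, 5] — missing [2].
The missing symbol must appear in both missing sets; intersection = [2].
Therefore the hidden value is 2.

Missing value = 2.


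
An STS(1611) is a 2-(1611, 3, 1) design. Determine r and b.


An STS(v) is a 2-(v, 3, 1) BIBD: block size k = 3, λ = 1.
Replication: r(k − 1) = λ(v − 1) ⇒ r·2 = 1611 − 1 = 1610 ⇒ r = 805.
Block count: bk = vr ⇒ b·3 = 1611·805 = 1296855 ⇒ b = 432285.

r = 805, b = 432285.


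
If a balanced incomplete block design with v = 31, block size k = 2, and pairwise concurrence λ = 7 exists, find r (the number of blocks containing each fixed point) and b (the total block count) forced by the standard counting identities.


Any 2-(v, k, λ) BIBD satisfies two necessary conditions:
  (i)  Each point sits in r blocks, and counting incidences through any fixed point gives r(k − 1) = λ(v − 1), so r = λ(v − 1)/(k − 1).
  (ii) Total incidences bk = vr, so b = vr/k.
Step 1: r = λ(v − 1)/(k − 1) = 7·(31 − 1)/(2 − 1) = 7·30/1 = 210/1 = 210.
Step 2: b = vr/k = 31·210/2 = 6510/2 = 3255.
Check integrality: r = 210 ∈ Z ✓, b = 3255 ∈ Z ✓.
(These identities are necessary conditions: they determine r and b for any design with these parameters, but do not by themselves prove that one exists.)

r = 210, b = 3255.


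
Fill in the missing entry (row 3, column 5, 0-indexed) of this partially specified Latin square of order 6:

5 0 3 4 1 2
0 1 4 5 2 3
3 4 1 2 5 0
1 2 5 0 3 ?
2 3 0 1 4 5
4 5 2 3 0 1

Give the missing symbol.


Row 3 contains symbols [0, 1, 2, 3, 5] — missing [4].
Column 5 contains symbols [0, 1, 2, 3, 5] — missing [4].
The missing symbol must appear in both missing sets; intersection = [4].
Therefore the hidden value is 4.

Missing value = 4.


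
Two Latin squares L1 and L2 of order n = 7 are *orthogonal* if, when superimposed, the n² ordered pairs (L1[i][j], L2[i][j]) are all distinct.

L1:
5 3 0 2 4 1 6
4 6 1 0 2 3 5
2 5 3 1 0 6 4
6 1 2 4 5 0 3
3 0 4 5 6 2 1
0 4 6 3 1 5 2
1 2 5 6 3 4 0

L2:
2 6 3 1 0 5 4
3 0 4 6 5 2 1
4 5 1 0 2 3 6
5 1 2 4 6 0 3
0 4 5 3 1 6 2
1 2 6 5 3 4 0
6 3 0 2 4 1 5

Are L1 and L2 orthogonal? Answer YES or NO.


Form the n² = 49 superimposed pairs (L1[i][j], L2[i][j]), row by row (rows and columns indexed from 0):
row 0: (5,2) (3,6) (0,3) (2,1) (4,0) (1,5) (6,4)
row 1: (4,3) (6,0) (1,4) (0,6) (2,5) (3,2) (5,1)
row 2: (2,4) (5,5) (3,1) (1,0) (0,2) (6,3) (4,6)
row 3: (6,5) (1,1) (2,2) (4,4) (5,6) (0,0) (3,3)
row 4: (3,0) (0,4) (4,5) (5,3) (6,1) (2,6) (1,2)
row 5: (0,1) (4,2) (6,6) (3,5) (1,3) (5,4) (2,0)
row 6: (1,6) (2,3) (5,0) (6,2) (3,4) (4,1) (0,5)
Orthogonality requires all 49 pairs distinct.
Check by first coordinate: for each symbol s of L1, list the L2 entries in the n cells where L1 = s; they must all differ.
  L1 = 0: L2 entries (in reading order) 3, 6, 2, 0, 4, 1, 5 — all 7 distinct ✓
  L1 = 1: L2 entries (in reading order) 5, 4, 0, 1, 2, 3, 6 — all 7 distinct ✓
  L1 = 2: L2 entries (in reading order) 1, 5, 4, 2, 6, 0, 3 — all 7 distinct ✓
  L1 = 3: L2 entries (in reading order) 6, 2, 1, 3, 0, 5, 4 — all 7 distinct ✓
  L1 = 4: L2 entries (in reading order) 0, 3, 6, 4, 5, 2, 1 — all 7 distinct ✓
  L1 = 5: L2 entries (in reading order) 2, 1, 5, 6, 3, 4, 0 — all 7 distinct ✓
  L1 = 6: L2 entries (in reading order) 4, 0, 3, 5, 1, 6, 2 — all 7 distinct ✓
Every symbol of L1 meets every symbol of L2 exactly once, so all 49 pairs are distinct (49 of 49).
Conclusion: YES.

YES


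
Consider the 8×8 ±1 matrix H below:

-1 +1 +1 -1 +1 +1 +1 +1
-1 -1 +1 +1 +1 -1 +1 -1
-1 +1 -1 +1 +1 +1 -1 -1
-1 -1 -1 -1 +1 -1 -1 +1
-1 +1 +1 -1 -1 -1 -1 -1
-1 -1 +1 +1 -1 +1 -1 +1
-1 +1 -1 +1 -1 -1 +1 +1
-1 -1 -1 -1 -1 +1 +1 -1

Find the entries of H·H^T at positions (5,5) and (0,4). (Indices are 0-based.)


Row 0 of H: [-1, 1, 1, -1, 1, 1, 1, 1].
Row 4 of H: [-1, 1, 1, -1, -1, -1, -1, -1].
Row 5 of H: [-1, -1, 1, 1, -1, 1, -1, 1].
(H·H^T)[5][5] = Σ_j H[5][j]·H[5][j] = (-1)² + (-1)² + (1)² + (1)² + (-1)² + (1)² + (-1)² + (1)² = 1 + 1 + 1 + 1 + 1 + 1 + 1 + 1 = 8.
(H·H^T)[0][4] = Σ_j H[0][j]·H[4][j] = (-1)·(-1) + (1)·(1) + (1)·(1) + (-1)·(-1) + (1)·(-1) + (1)·(-1) + (1)·(-1) + (1)·(-1) = 1 + 1 + 1 + 1 + -1 + -1 + -1 + -1 = 0.
So rows 0 and 4 are orthogonal; the diagonal entry equals n = 8.

(5,5) entry = 8; (0,4) entry = 0.


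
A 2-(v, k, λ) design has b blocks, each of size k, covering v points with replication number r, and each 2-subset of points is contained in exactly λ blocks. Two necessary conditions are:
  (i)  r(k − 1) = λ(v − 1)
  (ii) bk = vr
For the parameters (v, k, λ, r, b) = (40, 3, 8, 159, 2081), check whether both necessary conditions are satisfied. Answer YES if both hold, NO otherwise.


Condition (i): r(k − 1) = 159·2 = 318; λ(v − 1) = 8·39 = 312. Match? NO.
Condition (ii): bk = 2081·3 = 6243; vr = 40·159 = 6360. Match? NO.
Both conditions hold? NO.

NO


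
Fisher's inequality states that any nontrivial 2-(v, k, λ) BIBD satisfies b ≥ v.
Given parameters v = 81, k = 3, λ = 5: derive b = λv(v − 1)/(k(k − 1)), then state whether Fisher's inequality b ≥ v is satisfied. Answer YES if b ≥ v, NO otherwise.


b = λv(v − 1)/(k(k − 1)) = 5·81·80/(3·2) = 32400/6 = 5400.
Compare with v = 81: b ≥ v, so Fisher's inequality holds.

YES


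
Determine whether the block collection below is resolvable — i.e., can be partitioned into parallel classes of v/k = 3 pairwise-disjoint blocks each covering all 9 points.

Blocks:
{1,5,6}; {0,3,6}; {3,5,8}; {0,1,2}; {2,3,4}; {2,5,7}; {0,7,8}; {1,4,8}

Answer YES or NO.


v = 9, block size k = 3, number of blocks = 8.
For resolvability, blocks must partition into parallel classes of size v/k = 3.
Total blocks must therefore be a multiple of 3: 8 = 3·2 + 2 ⇒ not divisible ✗.
Resolvable? NO.

NO


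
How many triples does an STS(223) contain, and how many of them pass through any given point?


An STS(v) is a 2-(v, 3, 1) BIBD: block size k = 3, λ = 1.
Replication: r(k − 1) = λ(v − 1) ⇒ r·2 = 223 − 1 = 222 ⇒ r = 111.
Block count: b = v(v − 1)/6 = 223·222/6 = 49506/6 = 8251.

r = 111, b = 8251.


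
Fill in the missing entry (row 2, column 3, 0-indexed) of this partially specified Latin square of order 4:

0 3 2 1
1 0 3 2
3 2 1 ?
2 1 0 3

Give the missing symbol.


Row 2 contains symbols [1, 2, 3] — missing [0].
Column 3 contains symbols [1, 2, 3] — missing [0].
The missing symbol must appear in both missing sets; intersection = [0].
Therefore the hidden value is 0.

Missing value = 0.


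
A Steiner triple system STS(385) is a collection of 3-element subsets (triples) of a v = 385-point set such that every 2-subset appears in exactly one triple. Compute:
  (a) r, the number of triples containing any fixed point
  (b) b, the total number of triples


An STS(v) is a 2-(v, 3, 1) BIBD: block size k = 3, λ = 1.
Replication: r(k − 1) = λ(v − 1) ⇒ r·2 = 385 − 1 = 384 ⇒ r = 192.
Block count: b = v(v − 1)/6 = 385·384/6 = 147840/6 = 24640.

r = 192, b = 24640.


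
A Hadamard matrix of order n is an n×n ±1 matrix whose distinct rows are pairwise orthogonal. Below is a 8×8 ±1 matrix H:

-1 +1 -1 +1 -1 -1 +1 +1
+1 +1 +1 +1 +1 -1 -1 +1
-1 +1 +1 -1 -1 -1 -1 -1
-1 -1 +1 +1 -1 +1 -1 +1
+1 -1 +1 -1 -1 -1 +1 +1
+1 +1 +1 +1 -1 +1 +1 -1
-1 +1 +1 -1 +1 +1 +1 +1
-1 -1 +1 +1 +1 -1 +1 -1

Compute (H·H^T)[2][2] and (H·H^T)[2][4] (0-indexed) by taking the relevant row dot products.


Row 2 of H: [-1, 1, 1, -1, -1, -1, -1, -1].
Row 4 of H: [1, -1, 1, -1, -1, -1, 1, 1].
(H·H^T)[2][2] = Σ_j H[2][j]·H[2][j] = (-1)² + (1)² + (1)² + (-1)² + (-1)² + (-1)² + (-1)² + (-1)² = 1 + 1 + 1 + 1 + 1 + 1 + 1 + 1 = 8.
(H·H^T)[2][4] = Σ_j H[2][j]·H[4][j] = (-1)·(1) + (1)·(-1) + (1)·(1) + (-1)·(-1) + (-1)·(-1) + (-1)·(-1) + (-1)·(1) + (-1)·(1) = -1 + -1 + 1 + 1 + 1 + 1 + -1 + -1 = 0.
So rows 2 and 4 are orthogonal; the diagonal entry equals n = 8.

(2,2) entry = 8; (2,4) entry = 0.


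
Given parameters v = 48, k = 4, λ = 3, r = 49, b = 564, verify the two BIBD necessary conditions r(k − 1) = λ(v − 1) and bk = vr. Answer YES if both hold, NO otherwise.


Condition (i): r(k − 1) = 49·3 = 147; λ(v − 1) = 3·47 = 141. Match? NO.
Condition (ii): bk = 564·4 = 2256; vr = 48·49 = 2352. Match? NO.
Both conditions hold? NO.

NO


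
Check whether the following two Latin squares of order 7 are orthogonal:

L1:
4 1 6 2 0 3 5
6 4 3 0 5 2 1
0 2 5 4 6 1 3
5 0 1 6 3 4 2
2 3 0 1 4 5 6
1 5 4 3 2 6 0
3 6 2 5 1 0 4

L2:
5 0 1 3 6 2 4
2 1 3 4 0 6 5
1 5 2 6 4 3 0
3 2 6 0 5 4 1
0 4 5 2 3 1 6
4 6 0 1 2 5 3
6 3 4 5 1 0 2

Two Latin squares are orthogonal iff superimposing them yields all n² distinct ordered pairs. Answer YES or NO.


Form the n² = 49 superimposed pairs (L1[i][j], L2[i][j]), row by row (rows and columns indexed from 0):
row 0: (4,5) (1,0) (6,1) (2,3) (0,6) (3,2) (5,4)
row 1: (6,2) (4,1) (3,3) (0,4) (5,0) (2,6) (1,5)
row 2: (0,1) (2,5) (5,2) (4,6) (6,4) (1,3) (3,0)
row 3: (5,3) (0,2) (1,6) (6,0) (3,5) (4,4) (2,1)
row 4: (2,0) (3,4) (0,5) (1,2) (4,3) (5,1) (6,6)
row 5: (1,4) (5,6) (4,0) (3,1) (2,2) (6,5) (0,3)
row 6: (3,6) (6,3) (2,4) (5,5) (1,1) (0,0) (4,2)
Orthogonality requires all 49 pairs distinct.
Check by first coordinate: for each symbol s of L1, list the L2 entries in the n cells where L1 = s; they must all differ.
  L1 = 0: L2 entries (in reading order) 6, 4, 1, 2, 5, 3, 0 — all 7 distinct ✓
  L1 = 1: L2 entries (in reading order) 0, 5, 3, 6, 2, 4, 1 — all 7 distinct ✓
  L1 = 2: L2 entries (in reading order) 3, 6, 5, 1, 0, 2, 4 — all 7 distinct ✓
  L1 = 3: L2 entries (in reading order) 2, 3, 0, 5, 4, 1, 6 — all 7 distinct ✓
  L1 = 4: L2 entries (in reading order) 5, 1, 6, 4, 3, 0, 2 — all 7 distinct ✓
  L1 = 5: L2 entries (in reading order) 4, 0, 2, 3, 1, 6, 5 — all 7 distinct ✓
  L1 = 6: L2 entries (in reading order) 1, 2, 4, 0, 6, 5, 3 — all 7 distinct ✓
Every symbol of L1 meets every symbol of L2 exactly once, so all 49 pairs are distinct (49 of 49).
Conclusion: YES.

YES


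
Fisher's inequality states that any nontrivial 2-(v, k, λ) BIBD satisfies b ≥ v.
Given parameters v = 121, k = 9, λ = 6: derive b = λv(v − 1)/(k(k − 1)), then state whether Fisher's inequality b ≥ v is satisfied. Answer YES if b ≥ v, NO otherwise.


b = λv(v − 1)/(k(k − 1)) = 6·121·120/(9·8) = 87120/72 = 1210.
Compare with v = 121: b ≥ v, so Fisher's inequality holds.

YES


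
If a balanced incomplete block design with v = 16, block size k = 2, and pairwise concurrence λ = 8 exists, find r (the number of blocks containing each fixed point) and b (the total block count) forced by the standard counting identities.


Any 2-(v, k, λ) BIBD satisfies two necessary conditions:
  (i)  Each point sits in r blocks, and counting incidences through any fixed point gives r(k − 1) = λ(v − 1), so r = λ(v − 1)/(k − 1).
  (ii) Total incidences bk = vr, so b = vr/k.
Step 1: r = λ(v − 1)/(k − 1) = 8·(16 − 1)/(2 − 1) = 8·15/1 = 120/1 = 120.
Step 2: b = vr/k = 16·120/2 = 1920/2 = 960.
Check integrality: r = 120 ∈ Z ✓, b = 960 ∈ Z ✓.
(These identities are necessary conditions: they determine r and b for any design with these parameters, but do not by themselves prove that one exists.)

r = 120, b = 960.


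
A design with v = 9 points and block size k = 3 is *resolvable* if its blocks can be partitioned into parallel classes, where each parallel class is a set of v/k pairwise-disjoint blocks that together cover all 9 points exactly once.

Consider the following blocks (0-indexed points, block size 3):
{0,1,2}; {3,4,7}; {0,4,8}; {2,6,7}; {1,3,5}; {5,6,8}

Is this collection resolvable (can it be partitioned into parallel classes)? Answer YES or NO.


v = 9, block size k = 3, number of blocks = 6.
For resolvability, blocks must partition into parallel classes of size v/k = 3.
Total blocks must therefore be a multiple of 3: 6 = 3·2 + 0 ⇒ divisible ✓.
Greedy packing gives 2 candidate class(es). Each should be a full parallel class (size 3, covers all 9 points).
  Class 1 (3 blocks): {0,1,2}; {3,4,7}; {5,6,8}. Points covered: [0, 1, 2, 3, 4, 5, 6, 7, 8].
  Class 2 (3 blocks): {0,4,8}; {2,6,7}; {1,3,5}. Points covered: [0, 1, 2, 3, 4, 5, 6, 7, 8].
All classes full (size 3)? YES. All classes cover every point? YES.
Resolvable? YES.

YES
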